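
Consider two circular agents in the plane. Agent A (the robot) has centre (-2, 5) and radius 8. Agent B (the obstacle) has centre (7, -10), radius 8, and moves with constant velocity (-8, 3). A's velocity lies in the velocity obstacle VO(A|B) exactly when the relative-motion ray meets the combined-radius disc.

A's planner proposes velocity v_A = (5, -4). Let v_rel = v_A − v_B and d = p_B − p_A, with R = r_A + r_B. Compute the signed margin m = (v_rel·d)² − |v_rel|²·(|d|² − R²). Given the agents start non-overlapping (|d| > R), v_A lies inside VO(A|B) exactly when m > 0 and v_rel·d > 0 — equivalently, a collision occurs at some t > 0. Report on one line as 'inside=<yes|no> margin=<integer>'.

d = (9, -15),  |d|² = 306;  R = 8+8 = 16,  c = 306−16² = 50
v_rel = (13, -7),  |v_rel|² = 218;  v_rel·d = (13)·(9) + (-7)·(-15) = 222
218·t² − 444·t + 50 = 0  ⇒  m = 222² − 218·50 = 38384
m = 38384 > 0,  v_rel·d = 222 > 0  ⇒  inside

inside=yes margin=38384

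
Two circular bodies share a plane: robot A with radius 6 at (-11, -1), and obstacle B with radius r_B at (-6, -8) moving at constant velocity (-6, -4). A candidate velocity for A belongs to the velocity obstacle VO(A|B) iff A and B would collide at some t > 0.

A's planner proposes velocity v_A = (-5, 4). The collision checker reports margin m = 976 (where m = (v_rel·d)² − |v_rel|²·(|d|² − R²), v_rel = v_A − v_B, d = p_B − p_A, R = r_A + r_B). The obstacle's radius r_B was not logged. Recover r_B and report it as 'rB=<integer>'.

m = 976
d = (5, -7);  v_rel = (1, 8),  |v_rel|² = 65
v_rel×d = (1)·(-7) − (8)·(5) = -47
since m = R²·65 − (-47)²:  R² = (2209 + 976) / 65 = 49
R = √49 = 7  ⇒  r_B = 7 − 6 = 1

rB=1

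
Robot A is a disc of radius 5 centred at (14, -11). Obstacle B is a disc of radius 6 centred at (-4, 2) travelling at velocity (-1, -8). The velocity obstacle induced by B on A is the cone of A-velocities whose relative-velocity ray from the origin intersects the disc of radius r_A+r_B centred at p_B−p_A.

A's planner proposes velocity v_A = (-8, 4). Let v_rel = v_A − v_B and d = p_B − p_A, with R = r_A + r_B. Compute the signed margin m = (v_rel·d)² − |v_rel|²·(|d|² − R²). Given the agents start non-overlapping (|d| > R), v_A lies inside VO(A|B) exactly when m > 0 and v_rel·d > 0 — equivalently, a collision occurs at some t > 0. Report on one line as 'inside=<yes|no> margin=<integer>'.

d = (-18, 13),  |d|² = 493;  R = 5+6 = 11,  c = 493−11² = 372
v_rel = (-7, 12),  |v_rel|² = 193;  v_rel·d = (-7)·(-18) + (12)·(13) = 282
193·t² − 564·t + 372 = 0  ⇒  m = 282² − 193·372 = 7728
m = 7728 > 0,  v_rel·d = 282 > 0  ⇒  inside

inside=yes margin=7728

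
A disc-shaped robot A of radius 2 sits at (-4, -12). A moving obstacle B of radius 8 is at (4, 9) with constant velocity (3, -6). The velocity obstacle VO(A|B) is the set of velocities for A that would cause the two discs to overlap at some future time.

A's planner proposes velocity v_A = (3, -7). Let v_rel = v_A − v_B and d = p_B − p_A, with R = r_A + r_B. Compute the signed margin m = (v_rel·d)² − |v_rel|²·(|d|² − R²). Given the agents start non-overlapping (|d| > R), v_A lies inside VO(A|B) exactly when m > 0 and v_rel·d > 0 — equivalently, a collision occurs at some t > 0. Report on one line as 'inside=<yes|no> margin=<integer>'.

d = (8, 21),  |d|² = 505;  R = 2+8 = 10,  c = 505−10² = 405
v_rel = (0, -1),  |v_rel|² = 1;  v_rel·d = (0)·(8) + (-1)·(21) = -21
1·t² + 42·t + 405 = 0  ⇒  m = (-21)² − 1·405 = 36
m = 36 > 0,  v_rel·d = -21 < 0  ⇒  outside

inside=no margin=36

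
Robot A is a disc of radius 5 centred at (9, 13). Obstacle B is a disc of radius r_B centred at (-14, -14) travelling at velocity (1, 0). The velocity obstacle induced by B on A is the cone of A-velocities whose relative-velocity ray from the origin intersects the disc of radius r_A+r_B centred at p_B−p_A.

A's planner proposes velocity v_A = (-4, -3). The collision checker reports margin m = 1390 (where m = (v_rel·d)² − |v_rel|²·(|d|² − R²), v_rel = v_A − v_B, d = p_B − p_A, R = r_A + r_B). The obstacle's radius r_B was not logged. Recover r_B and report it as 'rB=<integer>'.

m = 1390
d = (-23, -27);  v_rel = (-5, -3),  |v_rel|² = 34
v_rel×d = (-5)·(-27) − (-3)·(-23) = 66
since m = R²·34 − 66²:  R² = (4356 + 1390) / 34 = 169
R = √169 = 13  ⇒  r_B = 13 − 5 = 8

rB=8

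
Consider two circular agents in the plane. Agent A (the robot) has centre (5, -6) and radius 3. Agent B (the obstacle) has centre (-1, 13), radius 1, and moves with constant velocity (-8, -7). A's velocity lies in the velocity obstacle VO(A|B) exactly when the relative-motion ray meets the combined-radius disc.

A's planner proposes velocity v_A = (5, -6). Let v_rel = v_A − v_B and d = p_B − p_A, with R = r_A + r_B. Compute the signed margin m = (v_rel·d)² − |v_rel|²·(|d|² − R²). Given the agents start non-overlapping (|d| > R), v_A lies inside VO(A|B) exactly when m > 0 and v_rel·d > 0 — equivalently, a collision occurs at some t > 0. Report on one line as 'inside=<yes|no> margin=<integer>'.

d = (-6, 19),  |d|² = 397;  R = 3+1 = 4,  c = 397−4² = 381
v_rel = (13, 1),  |v_rel|² = 170;  v_rel·d = (13)·(-6) + (1)·(19) = -59
170·t² + 118·t + 381 = 0  ⇒  m = (-59)² − 170·381 = -61289
m = -61289 < 0,  v_rel·d = -59 < 0  ⇒  outside

inside=no margin=-61289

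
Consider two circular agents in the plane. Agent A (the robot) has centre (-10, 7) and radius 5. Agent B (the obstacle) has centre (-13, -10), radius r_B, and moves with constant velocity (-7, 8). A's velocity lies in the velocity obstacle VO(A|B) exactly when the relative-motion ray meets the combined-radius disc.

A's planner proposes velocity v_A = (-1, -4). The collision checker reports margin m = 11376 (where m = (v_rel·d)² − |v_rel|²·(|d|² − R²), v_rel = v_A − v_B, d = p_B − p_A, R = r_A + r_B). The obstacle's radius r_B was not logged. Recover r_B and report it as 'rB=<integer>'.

m = 11376
d = (-3, -17);  v_rel = (6, -12),  |v_rel|² = 180
v_rel×d = (6)·(-17) − (-12)·(-3) = -138
since m = R²·180 − (-138)²:  R² = (19044 + 11376) / 180 = 169
R = √169 = 13  ⇒  r_B = 13 − 5 = 8

rB=8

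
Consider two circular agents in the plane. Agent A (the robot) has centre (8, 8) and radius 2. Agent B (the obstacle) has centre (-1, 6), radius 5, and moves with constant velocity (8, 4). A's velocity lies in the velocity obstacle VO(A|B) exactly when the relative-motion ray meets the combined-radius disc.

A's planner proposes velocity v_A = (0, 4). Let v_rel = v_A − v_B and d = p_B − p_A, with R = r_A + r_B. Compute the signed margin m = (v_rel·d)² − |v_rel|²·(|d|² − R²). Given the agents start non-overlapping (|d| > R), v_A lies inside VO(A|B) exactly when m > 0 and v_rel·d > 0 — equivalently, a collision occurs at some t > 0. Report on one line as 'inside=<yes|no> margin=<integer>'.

d = (-9, -2),  |d|² = 85;  R = 2+5 = 7,  c = 85−7² = 36
v_rel = (-8, 0),  |v_rel|² = 64;  v_rel·d = (-8)·(-9) + (0)·(-2) = 72
64·t² − 144·t + 36 = 0  ⇒  m = 72² − 64·36 = 2880
m = 2880 > 0,  v_rel·d = 72 > 0  ⇒  inside

inside=yes margin=2880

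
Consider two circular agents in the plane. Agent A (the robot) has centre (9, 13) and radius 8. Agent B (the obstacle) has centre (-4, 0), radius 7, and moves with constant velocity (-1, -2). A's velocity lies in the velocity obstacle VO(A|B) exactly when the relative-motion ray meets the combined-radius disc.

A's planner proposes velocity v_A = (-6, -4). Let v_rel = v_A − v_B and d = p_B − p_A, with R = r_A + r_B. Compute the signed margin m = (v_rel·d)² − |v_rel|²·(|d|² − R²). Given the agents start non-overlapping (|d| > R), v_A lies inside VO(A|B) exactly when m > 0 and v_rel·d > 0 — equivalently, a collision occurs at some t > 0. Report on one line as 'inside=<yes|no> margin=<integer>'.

d = (-13, -13),  |d|² = 338;  R = 8+7 = 15,  c = 338−15² = 113
v_rel = (-5, -2),  |v_rel|² = 29;  v_rel·d = (-5)·(-13) + (-2)·(-13) = 91
29·t² − 182·t + 113 = 0  ⇒  m = 91² − 29·113 = 5004
m = 5004 > 0,  v_rel·d = 91 > 0  ⇒  inside

inside=yes margin=5004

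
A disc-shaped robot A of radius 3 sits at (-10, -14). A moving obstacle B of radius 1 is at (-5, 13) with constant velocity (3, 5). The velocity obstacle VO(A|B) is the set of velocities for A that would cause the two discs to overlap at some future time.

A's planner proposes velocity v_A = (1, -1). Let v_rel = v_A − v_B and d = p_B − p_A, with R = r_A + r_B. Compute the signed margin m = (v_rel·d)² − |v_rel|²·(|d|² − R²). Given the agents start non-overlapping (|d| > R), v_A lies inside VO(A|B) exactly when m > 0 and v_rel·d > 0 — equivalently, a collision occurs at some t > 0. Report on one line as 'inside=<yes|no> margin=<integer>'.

d = (5, 27),  |d|² = 754;  R = 3+1 = 4,  c = 754−4² = 738
v_rel = (-2, -6),  |v_rel|² = 40;  v_rel·d = (-2)·(5) + (-6)·(27) = -172
40·t² + 344·t + 738 = 0  ⇒  m = (-172)² − 40·738 = 64
m = 64 > 0,  v_rel·d = -172 < 0  ⇒  outside

inside=no margin=64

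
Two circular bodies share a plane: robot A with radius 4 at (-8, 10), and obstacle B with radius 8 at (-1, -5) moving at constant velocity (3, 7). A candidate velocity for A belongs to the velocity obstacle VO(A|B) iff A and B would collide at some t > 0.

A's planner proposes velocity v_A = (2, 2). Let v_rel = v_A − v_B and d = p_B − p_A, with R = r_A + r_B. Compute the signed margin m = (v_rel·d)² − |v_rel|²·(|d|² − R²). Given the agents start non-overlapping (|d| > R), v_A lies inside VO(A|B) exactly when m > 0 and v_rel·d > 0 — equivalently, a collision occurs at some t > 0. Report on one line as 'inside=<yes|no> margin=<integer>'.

d = (7, -15),  |d|² = 274;  R = 4+8 = 12,  c = 274−12² = 130
v_rel = (-1, -5),  |v_rel|² = 26;  v_rel·d = (-1)·(7) + (-5)·(-15) = 68
26·t² − 136·t + 130 = 0  ⇒  m = 68² − 26·130 = 1244
m = 1244 > 0,  v_rel·d = 68 > 0  ⇒  inside

inside=yes margin=1244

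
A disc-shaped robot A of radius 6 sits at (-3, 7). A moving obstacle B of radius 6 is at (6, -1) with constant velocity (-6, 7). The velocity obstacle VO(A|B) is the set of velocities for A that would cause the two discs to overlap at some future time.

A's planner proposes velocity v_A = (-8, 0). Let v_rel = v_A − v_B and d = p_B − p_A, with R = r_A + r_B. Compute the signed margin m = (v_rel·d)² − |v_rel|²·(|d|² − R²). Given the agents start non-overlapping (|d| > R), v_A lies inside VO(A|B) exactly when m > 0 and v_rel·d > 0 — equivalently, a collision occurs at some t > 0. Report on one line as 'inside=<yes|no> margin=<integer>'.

d = (9, -8),  |d|² = 145;  R = 6+6 = 12,  c = 145−12² = 1
v_rel = (-2, -7),  |v_rel|² = 53;  v_rel·d = (-2)·(9) + (-7)·(-8) = 38
53·t² − 76·t + 1 = 0  ⇒  m = 38² − 53·1 = 1391
m = 1391 > 0,  v_rel·d = 38 > 0  ⇒  inside

inside=yes margin=1391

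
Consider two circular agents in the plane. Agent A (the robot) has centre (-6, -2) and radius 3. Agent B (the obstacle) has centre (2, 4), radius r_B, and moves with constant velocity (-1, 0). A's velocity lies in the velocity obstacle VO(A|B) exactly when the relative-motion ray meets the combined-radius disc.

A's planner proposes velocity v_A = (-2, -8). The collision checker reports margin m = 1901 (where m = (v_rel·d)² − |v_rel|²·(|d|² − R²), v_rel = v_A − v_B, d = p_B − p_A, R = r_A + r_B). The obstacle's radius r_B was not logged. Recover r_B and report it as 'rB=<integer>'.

m = 1901
d = (8, 6);  v_rel = (-1, -8),  |v_rel|² = 65
v_rel×d = (-1)·(6) − (-8)·(8) = 58
since m = R²·65 − 58²:  R² = (3364 + 1901) / 65 = 81
R = √81 = 9  ⇒  r_B = 9 − 3 = 6

rB=6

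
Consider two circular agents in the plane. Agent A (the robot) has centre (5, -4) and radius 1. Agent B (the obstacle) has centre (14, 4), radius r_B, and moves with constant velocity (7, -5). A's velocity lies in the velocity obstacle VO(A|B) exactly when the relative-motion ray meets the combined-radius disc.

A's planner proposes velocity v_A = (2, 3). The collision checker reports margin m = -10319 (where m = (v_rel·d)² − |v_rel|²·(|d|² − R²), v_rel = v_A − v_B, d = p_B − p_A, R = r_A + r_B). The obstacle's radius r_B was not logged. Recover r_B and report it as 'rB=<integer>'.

m = -10319
d = (9, 8);  v_rel = (-5, 8),  |v_rel|² = 89
v_rel×d = (-5)·(8) − (8)·(9) = -112
since m = R²·89 − (-112)²:  R² = (12544 + -10319) / 89 = 25
R = √25 = 5  ⇒  r_B = 5 − 1 = 4

rB=4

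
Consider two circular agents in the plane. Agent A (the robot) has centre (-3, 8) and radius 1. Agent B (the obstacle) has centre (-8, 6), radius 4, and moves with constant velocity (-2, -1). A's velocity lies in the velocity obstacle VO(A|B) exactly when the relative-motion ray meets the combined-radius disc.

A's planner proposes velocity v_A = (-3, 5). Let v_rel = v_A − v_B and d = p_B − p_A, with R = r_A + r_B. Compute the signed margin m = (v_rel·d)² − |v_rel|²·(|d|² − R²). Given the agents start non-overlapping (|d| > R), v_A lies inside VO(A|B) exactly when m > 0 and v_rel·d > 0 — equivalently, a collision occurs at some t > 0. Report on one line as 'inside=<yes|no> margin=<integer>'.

d = (-5, -2),  |d|² = 29;  R = 1+4 = 5,  c = 29−5² = 4
v_rel = (-1, 6),  |v_rel|² = 37;  v_rel·d = (-1)·(-5) + (6)·(-2) = -7
37·t² + 14·t + 4 = 0  ⇒  m = (-7)² − 37·4 = -99
m = -99 < 0,  v_rel·d = -7 < 0  ⇒  outside

inside=no margin=-99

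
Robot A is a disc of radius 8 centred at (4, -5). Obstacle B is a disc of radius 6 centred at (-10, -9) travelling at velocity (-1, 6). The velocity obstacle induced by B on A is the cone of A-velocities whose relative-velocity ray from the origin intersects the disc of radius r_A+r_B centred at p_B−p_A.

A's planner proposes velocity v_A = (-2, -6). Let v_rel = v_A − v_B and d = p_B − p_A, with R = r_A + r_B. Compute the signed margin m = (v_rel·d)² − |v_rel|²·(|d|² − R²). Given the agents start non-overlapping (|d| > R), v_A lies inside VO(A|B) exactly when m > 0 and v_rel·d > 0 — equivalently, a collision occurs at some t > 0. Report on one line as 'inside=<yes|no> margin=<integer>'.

d = (-14, -4),  |d|² = 212;  R = 8+6 = 14,  c = 212−14² = 16
v_rel = (-1, -12),  |v_rel|² = 145;  v_rel·d = (-1)·(-14) + (-12)·(-4) = 62
145·t² − 124·t + 16 = 0  ⇒  m = 62² − 145·16 = 1524
m = 1524 > 0,  v_rel·d = 62 > 0  ⇒  inside

inside=yes margin=1524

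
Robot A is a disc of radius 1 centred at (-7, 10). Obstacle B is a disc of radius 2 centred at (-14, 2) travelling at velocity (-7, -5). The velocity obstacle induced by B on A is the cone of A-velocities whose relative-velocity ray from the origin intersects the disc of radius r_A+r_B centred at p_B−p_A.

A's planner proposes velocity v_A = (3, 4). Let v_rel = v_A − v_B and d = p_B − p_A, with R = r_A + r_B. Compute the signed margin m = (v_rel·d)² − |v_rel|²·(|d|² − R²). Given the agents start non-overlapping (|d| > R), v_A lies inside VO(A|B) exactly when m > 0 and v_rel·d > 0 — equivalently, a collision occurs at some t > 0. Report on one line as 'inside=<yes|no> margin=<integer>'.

d = (-7, -8),  |d|² = 113;  R = 1+2 = 3,  c = 113−3² = 104
v_rel = (10, 9),  |v_rel|² = 181;  v_rel·d = (10)·(-7) + (9)·(-8) = -142
181·t² + 284·t + 104 = 0  ⇒  m = (-142)² − 181·104 = 1340
m = 1340 > 0,  v_rel·d = -142 < 0  ⇒  outside

inside=no margin=1340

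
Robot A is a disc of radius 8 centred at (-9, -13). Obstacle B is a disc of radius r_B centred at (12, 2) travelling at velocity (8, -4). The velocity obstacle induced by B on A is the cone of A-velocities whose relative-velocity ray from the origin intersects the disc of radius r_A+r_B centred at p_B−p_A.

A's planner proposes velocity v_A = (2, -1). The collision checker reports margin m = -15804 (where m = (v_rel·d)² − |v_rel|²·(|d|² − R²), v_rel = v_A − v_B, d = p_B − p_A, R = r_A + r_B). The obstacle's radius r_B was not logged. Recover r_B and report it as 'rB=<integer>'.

m = -15804
d = (21, 15);  v_rel = (-6, 3),  |v_rel|² = 45
v_rel×d = (-6)·(15) − (3)·(21) = -153
since m = R²·45 − (-153)²:  R² = (23409 + -15804) / 45 = 169
R = √169 = 13  ⇒  r_B = 13 − 8 = 5

rB=5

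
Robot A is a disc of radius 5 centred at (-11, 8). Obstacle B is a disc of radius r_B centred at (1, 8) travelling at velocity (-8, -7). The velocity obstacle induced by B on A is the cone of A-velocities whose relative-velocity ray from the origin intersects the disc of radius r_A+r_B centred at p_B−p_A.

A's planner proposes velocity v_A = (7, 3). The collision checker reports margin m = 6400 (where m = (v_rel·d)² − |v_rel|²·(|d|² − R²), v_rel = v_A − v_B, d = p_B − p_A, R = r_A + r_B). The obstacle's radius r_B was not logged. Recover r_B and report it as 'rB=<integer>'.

m = 6400
d = (12, 0);  v_rel = (15, 10),  |v_rel|² = 325
v_rel×d = (15)·(0) − (10)·(12) = -120
since m = R²·325 − (-120)²:  R² = (14400 + 6400) / 325 = 64
R = √64 = 8  ⇒  r_B = 8 − 5 = 3

rB=3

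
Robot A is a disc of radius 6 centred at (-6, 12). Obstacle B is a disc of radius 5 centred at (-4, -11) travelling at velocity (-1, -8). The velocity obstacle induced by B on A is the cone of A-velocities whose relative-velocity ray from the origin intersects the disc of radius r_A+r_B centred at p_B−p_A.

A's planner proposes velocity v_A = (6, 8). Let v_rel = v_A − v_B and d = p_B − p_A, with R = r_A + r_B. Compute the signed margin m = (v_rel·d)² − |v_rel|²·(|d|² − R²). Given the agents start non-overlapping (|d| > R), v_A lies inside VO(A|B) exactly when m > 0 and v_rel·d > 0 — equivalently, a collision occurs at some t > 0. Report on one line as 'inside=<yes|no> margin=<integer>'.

d = (2, -23),  |d|² = 533;  R = 6+5 = 11,  c = 533−11² = 412
v_rel = (7, 16),  |v_rel|² = 305;  v_rel·d = (7)·(2) + (16)·(-23) = -354
305·t² + 708·t + 412 = 0  ⇒  m = (-354)² − 305·412 = -344
m = -344 < 0,  v_rel·d = -354 < 0  ⇒  outside

inside=no margin=-344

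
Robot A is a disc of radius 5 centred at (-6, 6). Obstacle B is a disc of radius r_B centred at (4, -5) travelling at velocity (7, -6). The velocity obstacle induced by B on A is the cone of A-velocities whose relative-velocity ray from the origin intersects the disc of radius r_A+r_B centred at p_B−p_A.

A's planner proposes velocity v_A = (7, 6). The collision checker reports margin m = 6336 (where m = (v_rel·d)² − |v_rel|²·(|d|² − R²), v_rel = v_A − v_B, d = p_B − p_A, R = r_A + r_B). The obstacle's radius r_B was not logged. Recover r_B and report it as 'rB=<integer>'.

m = 6336
d = (10, -11);  v_rel = (0, 12),  |v_rel|² = 144
v_rel×d = (0)·(-11) − (12)·(10) = -120
since m = R²·144 − (-120)²:  R² = (14400 + 6336) / 144 = 144
R = √144 = 12  ⇒  r_B = 12 − 5 = 7

rB=7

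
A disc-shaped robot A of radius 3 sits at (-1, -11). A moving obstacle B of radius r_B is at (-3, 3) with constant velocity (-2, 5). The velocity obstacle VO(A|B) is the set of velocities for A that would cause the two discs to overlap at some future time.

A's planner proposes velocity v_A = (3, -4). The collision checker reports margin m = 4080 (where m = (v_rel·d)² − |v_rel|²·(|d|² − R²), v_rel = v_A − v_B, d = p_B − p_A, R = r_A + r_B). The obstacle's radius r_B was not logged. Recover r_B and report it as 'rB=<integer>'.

m = 4080
d = (-2, 14);  v_rel = (5, -9),  |v_rel|² = 106
v_rel×d = (5)·(14) − (-9)·(-2) = 52
since m = R²·106 − 52²:  R² = (2704 + 4080) / 106 = 64
R = √64 = 8  ⇒  r_B = 8 − 3 = 5

rB=5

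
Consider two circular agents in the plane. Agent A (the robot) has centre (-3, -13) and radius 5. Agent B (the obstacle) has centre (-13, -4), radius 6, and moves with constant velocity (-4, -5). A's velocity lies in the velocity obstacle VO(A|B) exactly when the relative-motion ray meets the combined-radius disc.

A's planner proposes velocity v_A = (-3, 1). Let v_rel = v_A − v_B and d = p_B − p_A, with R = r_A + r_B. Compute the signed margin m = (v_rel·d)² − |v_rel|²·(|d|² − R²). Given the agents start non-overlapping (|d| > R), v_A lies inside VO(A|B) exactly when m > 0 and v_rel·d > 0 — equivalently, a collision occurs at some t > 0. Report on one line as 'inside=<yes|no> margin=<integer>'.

d = (-10, 9),  |d|² = 181;  R = 5+6 = 11,  c = 181−11² = 60
v_rel = (1, 6),  |v_rel|² = 37;  v_rel·d = (1)·(-10) + (6)·(9) = 44
37·t² − 88·t + 60 = 0  ⇒  m = 44² − 37·60 = -284
m = -284 < 0,  v_rel·d = 44 > 0  ⇒  outside

inside=no margin=-284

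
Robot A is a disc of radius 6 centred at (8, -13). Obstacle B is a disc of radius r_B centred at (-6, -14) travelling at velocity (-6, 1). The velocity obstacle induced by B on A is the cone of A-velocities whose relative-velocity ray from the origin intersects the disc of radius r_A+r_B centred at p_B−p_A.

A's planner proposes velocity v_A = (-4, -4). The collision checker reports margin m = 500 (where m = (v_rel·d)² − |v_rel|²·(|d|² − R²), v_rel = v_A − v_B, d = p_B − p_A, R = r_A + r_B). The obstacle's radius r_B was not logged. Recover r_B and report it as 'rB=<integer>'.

m = 500
d = (-14, -1);  v_rel = (2, -5),  |v_rel|² = 29
v_rel×d = (2)·(-1) − (-5)·(-14) = -72
since m = R²·29 − (-72)²:  R² = (5184 + 500) / 29 = 196
R = √196 = 14  ⇒  r_B = 14 − 6 = 8

rB=8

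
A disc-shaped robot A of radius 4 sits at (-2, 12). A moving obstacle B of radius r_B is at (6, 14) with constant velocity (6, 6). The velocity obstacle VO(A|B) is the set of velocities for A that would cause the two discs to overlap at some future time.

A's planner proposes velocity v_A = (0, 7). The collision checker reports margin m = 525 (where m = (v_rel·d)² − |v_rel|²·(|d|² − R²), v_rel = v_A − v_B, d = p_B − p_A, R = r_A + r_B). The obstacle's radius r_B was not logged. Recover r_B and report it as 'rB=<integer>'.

m = 525
d = (8, 2);  v_rel = (-6, 1),  |v_rel|² = 37
v_rel×d = (-6)·(2) − (1)·(8) = -20
since m = R²·37 − (-20)²:  R² = (400 + 525) / 37 = 25
R = √25 = 5  ⇒  r_B = 5 − 4 = 1

rB=1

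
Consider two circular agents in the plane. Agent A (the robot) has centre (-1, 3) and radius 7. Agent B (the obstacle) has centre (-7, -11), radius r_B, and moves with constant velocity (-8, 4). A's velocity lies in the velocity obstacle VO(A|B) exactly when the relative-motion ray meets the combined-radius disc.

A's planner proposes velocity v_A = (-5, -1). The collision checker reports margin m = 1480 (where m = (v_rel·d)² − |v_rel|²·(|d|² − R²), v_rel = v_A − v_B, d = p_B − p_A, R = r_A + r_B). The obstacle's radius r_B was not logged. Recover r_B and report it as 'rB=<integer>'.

m = 1480
d = (-6, -14);  v_rel = (3, -5),  |v_rel|² = 34
v_rel×d = (3)·(-14) − (-5)·(-6) = -72
since m = R²·34 − (-72)²:  R² = (5184 + 1480) / 34 = 196
R = √196 = 14  ⇒  r_B = 14 − 7 = 7

rB=7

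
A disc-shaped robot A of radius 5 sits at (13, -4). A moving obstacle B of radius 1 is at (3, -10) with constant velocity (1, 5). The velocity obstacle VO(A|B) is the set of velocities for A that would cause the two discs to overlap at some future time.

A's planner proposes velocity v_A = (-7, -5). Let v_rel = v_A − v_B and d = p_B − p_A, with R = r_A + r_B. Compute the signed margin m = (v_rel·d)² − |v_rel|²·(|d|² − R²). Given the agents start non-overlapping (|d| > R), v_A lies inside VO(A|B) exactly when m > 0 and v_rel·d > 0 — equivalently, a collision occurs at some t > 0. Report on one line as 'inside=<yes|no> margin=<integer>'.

d = (-10, -6),  |d|² = 136;  R = 5+1 = 6,  c = 136−6² = 100
v_rel = (-8, -10),  |v_rel|² = 164;  v_rel·d = (-8)·(-10) + (-10)·(-6) = 140
164·t² − 280·t + 100 = 0  ⇒  m = 140² − 164·100 = 3200
m = 3200 > 0,  v_rel·d = 140 > 0  ⇒  inside

inside=yes margin=3200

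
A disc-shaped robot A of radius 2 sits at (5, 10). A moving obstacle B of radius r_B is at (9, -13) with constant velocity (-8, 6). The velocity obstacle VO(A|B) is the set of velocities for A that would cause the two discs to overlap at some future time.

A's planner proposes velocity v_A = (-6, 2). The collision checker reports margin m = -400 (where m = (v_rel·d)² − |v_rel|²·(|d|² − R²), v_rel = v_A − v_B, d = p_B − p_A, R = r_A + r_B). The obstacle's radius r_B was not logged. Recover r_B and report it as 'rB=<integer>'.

m = -400
d = (4, -23);  v_rel = (2, -4),  |v_rel|² = 20
v_rel×d = (2)·(-23) − (-4)·(4) = -30
since m = R²·20 − (-30)²:  R² = (900 + -400) / 20 = 25
R = √25 = 5  ⇒  r_B = 5 − 2 = 3

rB=3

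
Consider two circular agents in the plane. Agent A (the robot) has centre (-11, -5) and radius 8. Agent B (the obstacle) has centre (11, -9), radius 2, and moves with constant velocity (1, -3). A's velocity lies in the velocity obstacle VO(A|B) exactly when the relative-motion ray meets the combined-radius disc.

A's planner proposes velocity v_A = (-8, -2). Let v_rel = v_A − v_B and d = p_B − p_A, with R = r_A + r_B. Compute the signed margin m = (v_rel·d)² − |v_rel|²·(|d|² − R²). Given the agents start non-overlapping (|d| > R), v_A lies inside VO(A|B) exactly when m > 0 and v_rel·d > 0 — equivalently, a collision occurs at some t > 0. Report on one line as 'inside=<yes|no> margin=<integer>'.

d = (22, -4),  |d|² = 500;  R = 8+2 = 10,  c = 500−10² = 400
v_rel = (-9, 1),  |v_rel|² = 82;  v_rel·d = (-9)·(22) + (1)·(-4) = -202
82·t² + 404·t + 400 = 0  ⇒  m = (-202)² − 82·400 = 8004
m = 8004 > 0,  v_rel·d = -202 < 0  ⇒  outside

inside=no margin=8004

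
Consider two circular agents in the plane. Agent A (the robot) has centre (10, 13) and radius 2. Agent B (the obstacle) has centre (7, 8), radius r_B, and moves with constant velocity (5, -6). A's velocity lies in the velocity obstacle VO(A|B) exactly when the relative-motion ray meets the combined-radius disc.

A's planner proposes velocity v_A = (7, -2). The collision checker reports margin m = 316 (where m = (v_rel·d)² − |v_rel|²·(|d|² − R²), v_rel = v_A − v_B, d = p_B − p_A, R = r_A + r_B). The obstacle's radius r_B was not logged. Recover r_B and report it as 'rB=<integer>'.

m = 316
d = (-3, -5);  v_rel = (2, 4),  |v_rel|² = 20
v_rel×d = (2)·(-5) − (4)·(-3) = 2
since m = R²·20 − 2²:  R² = (4 + 316) / 20 = 16
R = √16 = 4  ⇒  r_B = 4 − 2 = 2

rB=2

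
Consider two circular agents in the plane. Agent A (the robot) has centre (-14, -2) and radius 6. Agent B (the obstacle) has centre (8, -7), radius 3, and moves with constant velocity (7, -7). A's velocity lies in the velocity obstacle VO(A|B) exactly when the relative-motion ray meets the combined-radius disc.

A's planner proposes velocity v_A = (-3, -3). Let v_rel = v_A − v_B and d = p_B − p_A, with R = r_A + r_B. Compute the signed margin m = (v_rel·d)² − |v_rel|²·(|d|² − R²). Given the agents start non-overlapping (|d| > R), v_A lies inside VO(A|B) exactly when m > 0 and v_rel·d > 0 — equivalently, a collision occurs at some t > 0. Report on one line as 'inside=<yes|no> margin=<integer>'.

d = (22, -5),  |d|² = 509;  R = 6+3 = 9,  c = 509−9² = 428
v_rel = (-10, 4),  |v_rel|² = 116;  v_rel·d = (-10)·(22) + (4)·(-5) = -240
116·t² + 480·t + 428 = 0  ⇒  m = (-240)² − 116·428 = 7952
m = 7952 > 0,  v_rel·d = -240 < 0  ⇒  outside

inside=no margin=7952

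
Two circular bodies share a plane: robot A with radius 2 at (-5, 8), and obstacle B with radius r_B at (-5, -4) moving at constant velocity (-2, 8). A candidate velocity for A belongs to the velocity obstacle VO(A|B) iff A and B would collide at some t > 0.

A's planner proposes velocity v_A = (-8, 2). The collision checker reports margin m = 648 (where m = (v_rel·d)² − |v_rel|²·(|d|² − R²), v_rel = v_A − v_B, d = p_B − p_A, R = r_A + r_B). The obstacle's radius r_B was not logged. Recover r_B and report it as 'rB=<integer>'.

m = 648
d = (0, -12);  v_rel = (-6, -6),  |v_rel|² = 72
v_rel×d = (-6)·(-12) − (-6)·(0) = 72
since m = R²·72 − 72²:  R² = (5184 + 648) / 72 = 81
R = √81 = 9  ⇒  r_B = 9 − 2 = 7

rB=7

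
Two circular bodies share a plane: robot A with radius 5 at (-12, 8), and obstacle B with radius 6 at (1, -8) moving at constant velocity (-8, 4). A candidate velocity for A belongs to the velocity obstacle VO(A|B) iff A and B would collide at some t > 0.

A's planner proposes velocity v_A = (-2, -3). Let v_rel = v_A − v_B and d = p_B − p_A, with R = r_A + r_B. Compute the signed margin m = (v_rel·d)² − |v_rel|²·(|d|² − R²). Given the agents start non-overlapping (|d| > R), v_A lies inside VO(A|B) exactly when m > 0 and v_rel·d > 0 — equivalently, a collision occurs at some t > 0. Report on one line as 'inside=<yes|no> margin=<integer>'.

d = (13, -16),  |d|² = 425;  R = 5+6 = 11,  c = 425−11² = 304
v_rel = (6, -7),  |v_rel|² = 85;  v_rel·d = (6)·(13) + (-7)·(-16) = 190
85·t² − 380·t + 304 = 0  ⇒  m = 190² − 85·304 = 10260
m = 10260 > 0,  v_rel·d = 190 > 0  ⇒  inside

inside=yes margin=10260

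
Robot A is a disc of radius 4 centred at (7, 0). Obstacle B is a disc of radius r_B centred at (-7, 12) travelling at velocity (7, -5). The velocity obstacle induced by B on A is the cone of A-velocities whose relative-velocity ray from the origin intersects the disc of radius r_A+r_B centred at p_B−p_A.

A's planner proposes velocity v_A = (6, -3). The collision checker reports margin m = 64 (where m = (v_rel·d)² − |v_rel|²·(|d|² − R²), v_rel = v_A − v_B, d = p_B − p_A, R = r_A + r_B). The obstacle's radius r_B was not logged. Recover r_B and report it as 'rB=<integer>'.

m = 64
d = (-14, 12);  v_rel = (-1, 2),  |v_rel|² = 5
v_rel×d = (-1)·(12) − (2)·(-14) = 16
since m = R²·5 − 16²:  R² = (256 + 64) / 5 = 64
R = √64 = 8  ⇒  r_B = 8 − 4 = 4

rB=4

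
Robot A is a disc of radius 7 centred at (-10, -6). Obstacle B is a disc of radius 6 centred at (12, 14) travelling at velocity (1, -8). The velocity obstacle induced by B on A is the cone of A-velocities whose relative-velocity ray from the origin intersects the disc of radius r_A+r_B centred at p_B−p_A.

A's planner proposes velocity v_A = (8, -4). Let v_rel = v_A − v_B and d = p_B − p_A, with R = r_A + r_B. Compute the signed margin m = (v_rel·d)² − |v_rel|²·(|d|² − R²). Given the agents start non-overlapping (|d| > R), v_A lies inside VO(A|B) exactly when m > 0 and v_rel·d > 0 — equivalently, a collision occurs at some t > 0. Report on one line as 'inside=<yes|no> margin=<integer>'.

d = (22, 20),  |d|² = 884;  R = 7+6 = 13,  c = 884−13² = 715
v_rel = (7, 4),  |v_rel|² = 65;  v_rel·d = (7)·(22) + (4)·(20) = 234
65·t² − 468·t + 715 = 0  ⇒  m = 234² − 65·715 = 8281
m = 8281 > 0,  v_rel·d = 234 > 0  ⇒  inside

inside=yes margin=8281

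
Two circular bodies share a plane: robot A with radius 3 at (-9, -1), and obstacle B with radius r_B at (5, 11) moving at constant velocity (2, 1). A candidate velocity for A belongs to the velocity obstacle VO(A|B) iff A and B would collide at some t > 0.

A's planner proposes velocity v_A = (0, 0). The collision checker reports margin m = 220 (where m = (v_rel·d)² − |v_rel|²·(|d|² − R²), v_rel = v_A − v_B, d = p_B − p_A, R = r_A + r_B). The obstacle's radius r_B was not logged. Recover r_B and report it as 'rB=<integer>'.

m = 220
d = (14, 12);  v_rel = (-2, -1),  |v_rel|² = 5
v_rel×d = (-2)·(12) − (-1)·(14) = -10
since m = R²·5 − (-10)²:  R² = (100 + 220) / 5 = 64
R = √64 = 8  ⇒  r_B = 8 − 3 = 5

rB=5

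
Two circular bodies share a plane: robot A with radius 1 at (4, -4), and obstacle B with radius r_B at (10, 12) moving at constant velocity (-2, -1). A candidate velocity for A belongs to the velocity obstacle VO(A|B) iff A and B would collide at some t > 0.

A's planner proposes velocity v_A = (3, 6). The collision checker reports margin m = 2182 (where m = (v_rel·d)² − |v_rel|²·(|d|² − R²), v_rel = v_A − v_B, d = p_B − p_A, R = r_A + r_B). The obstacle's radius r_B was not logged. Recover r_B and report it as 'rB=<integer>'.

m = 2182
d = (6, 16);  v_rel = (5, 7),  |v_rel|² = 74
v_rel×d = (5)·(16) − (7)·(6) = 38
since m = R²·74 − 38²:  R² = (1444 + 2182) / 74 = 49
R = √49 = 7  ⇒  r_B = 7 − 1 = 6

rB=6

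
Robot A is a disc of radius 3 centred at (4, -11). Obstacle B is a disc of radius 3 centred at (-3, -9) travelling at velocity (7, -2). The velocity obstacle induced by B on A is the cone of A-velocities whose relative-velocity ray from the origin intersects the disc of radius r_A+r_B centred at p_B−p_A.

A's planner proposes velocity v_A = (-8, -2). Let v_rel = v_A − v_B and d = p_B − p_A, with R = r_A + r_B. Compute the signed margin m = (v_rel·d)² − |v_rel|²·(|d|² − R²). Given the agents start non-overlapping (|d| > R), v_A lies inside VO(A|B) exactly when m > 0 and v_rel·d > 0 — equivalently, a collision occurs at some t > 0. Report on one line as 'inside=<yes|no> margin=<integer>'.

d = (-7, 2),  |d|² = 53;  R = 3+3 = 6,  c = 53−6² = 17
v_rel = (-15, 0),  |v_rel|² = 225;  v_rel·d = (-15)·(-7) + (0)·(2) = 105
225·t² − 210·t + 17 = 0  ⇒  m = 105² − 225·17 = 7200
m = 7200 > 0,  v_rel·d = 105 > 0  ⇒  inside

inside=yes margin=7200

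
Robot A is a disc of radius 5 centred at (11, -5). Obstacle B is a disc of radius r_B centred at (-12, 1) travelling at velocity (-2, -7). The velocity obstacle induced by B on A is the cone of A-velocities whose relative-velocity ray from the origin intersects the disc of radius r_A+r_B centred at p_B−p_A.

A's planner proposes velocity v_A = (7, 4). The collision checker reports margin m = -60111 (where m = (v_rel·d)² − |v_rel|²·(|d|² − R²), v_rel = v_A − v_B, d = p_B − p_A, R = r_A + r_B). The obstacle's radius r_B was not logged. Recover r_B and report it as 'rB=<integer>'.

m = -60111
d = (-23, 6);  v_rel = (9, 11),  |v_rel|² = 202
v_rel×d = (9)·(6) − (11)·(-23) = 307
since m = R²·202 − 307²:  R² = (94249 + -60111) / 202 = 169
R = √169 = 13  ⇒  r_B = 13 − 5 = 8

rB=8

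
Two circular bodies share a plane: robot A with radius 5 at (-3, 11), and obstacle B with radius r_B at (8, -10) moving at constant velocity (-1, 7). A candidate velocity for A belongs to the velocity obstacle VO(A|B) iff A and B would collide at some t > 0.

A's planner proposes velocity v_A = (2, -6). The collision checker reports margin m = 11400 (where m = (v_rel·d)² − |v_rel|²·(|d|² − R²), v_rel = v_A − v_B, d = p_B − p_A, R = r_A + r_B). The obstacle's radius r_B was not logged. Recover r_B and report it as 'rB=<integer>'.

m = 11400
d = (11, -21);  v_rel = (3, -13),  |v_rel|² = 178
v_rel×d = (3)·(-21) − (-13)·(11) = 80
since m = R²·178 − 80²:  R² = (6400 + 11400) / 178 = 100
R = √100 = 10  ⇒  r_B = 10 − 5 = 5

rB=5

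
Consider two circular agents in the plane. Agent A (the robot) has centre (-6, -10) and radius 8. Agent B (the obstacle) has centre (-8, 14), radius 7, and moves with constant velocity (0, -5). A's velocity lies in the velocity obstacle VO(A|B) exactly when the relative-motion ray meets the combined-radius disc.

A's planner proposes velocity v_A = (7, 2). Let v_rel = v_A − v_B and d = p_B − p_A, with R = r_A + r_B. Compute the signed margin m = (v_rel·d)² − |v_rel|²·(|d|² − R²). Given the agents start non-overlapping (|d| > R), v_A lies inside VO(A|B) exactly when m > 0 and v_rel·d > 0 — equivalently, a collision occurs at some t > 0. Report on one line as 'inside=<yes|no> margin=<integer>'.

d = (-2, 24),  |d|² = 580;  R = 8+7 = 15,  c = 580−15² = 355
v_rel = (7, 7),  |v_rel|² = 98;  v_rel·d = (7)·(-2) + (7)·(24) = 154
98·t² − 308·t + 355 = 0  ⇒  m = 154² − 98·355 = -11074
m = -11074 < 0,  v_rel·d = 154 > 0  ⇒  outside

inside=no margin=-11074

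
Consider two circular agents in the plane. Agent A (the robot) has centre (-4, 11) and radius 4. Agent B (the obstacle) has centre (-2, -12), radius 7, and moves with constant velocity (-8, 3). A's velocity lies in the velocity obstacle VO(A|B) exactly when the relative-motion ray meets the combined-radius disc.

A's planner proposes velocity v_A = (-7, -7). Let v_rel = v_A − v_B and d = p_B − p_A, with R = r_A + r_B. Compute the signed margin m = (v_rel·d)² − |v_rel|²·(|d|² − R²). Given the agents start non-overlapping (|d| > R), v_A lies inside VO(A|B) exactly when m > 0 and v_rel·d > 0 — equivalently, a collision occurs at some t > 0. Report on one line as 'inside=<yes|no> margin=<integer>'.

d = (2, -23),  |d|² = 533;  R = 4+7 = 11,  c = 533−11² = 412
v_rel = (1, -10),  |v_rel|² = 101;  v_rel·d = (1)·(2) + (-10)·(-23) = 232
101·t² − 464·t + 412 = 0  ⇒  m = 232² − 101·412 = 12212
m = 12212 > 0,  v_rel·d = 232 > 0  ⇒  inside

inside=yes margin=12212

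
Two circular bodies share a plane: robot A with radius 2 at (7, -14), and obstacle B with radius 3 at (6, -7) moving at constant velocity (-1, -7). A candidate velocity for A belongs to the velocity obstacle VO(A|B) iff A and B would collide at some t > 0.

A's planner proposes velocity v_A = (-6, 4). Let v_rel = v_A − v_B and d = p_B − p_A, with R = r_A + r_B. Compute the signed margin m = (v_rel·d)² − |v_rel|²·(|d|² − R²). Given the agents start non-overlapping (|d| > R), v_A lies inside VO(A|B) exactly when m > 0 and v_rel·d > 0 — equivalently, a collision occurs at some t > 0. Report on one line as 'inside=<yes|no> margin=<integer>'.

d = (-1, 7),  |d|² = 50;  R = 2+3 = 5,  c = 50−5² = 25
v_rel = (-5, 11),  |v_rel|² = 146;  v_rel·d = (-5)·(-1) + (11)·(7) = 82
146·t² − 164·t + 25 = 0  ⇒  m = 82² − 146·25 = 3074
m = 3074 > 0,  v_rel·d = 82 > 0  ⇒  inside

inside=yes margin=3074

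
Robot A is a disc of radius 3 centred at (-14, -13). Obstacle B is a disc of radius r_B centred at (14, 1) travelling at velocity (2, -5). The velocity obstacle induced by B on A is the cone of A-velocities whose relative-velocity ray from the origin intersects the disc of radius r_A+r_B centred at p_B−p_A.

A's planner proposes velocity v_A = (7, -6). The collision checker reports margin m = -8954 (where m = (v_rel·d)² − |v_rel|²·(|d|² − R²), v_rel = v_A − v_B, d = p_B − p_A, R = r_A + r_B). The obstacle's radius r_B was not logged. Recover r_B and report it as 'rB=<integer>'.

m = -8954
d = (28, 14);  v_rel = (5, -1),  |v_rel|² = 26
v_rel×d = (5)·(14) − (-1)·(28) = 98
since m = R²·26 − 98²:  R² = (9604 + -8954) / 26 = 25
R = √25 = 5  ⇒  r_B = 5 − 3 = 2

rB=2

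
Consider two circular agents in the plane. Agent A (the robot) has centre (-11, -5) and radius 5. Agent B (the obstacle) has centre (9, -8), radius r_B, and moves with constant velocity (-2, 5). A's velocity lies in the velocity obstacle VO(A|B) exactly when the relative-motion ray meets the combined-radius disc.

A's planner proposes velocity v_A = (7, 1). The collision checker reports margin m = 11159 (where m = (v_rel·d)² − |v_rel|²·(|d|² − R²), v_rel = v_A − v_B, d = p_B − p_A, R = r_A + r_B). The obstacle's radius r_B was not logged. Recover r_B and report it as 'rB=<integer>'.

m = 11159
d = (20, -3);  v_rel = (9, -4),  |v_rel|² = 97
v_rel×d = (9)·(-3) − (-4)·(20) = 53
since m = R²·97 − 53²:  R² = (2809 + 11159) / 97 = 144
R = √144 = 12  ⇒  r_B = 12 − 5 = 7

rB=7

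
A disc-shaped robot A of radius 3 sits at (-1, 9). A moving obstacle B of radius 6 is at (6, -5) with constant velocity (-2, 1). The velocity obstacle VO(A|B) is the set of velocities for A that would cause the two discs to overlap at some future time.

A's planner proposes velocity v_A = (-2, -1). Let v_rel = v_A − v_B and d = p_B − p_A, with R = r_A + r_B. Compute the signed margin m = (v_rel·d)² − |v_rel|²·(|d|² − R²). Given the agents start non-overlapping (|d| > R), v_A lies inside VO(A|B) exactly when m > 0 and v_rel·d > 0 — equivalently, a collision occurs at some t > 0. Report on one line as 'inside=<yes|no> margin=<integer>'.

d = (7, -14),  |d|² = 245;  R = 3+6 = 9,  c = 245−9² = 164
v_rel = (0, -2),  |v_rel|² = 4;  v_rel·d = (0)·(7) + (-2)·(-14) = 28
4·t² − 56·t + 164 = 0  ⇒  m = 28² − 4·164 = 128
m = 128 > 0,  v_rel·d = 28 > 0  ⇒  inside

inside=yes margin=128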